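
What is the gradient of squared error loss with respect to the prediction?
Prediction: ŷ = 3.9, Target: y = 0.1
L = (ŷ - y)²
∂L/∂ŷ = 7.6

∂L/∂ŷ = 2(ŷ - y) = 2(3.9 - 0.1) = 2(3.8) = 7.6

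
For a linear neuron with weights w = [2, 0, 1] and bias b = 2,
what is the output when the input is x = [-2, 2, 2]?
y = 0

y = (2)(-2) + (0)(2) + (1)(2) + 2 = 0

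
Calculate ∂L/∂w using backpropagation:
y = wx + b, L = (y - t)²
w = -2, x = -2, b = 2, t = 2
∂L/∂w = -16

y = wx + b = (-2)(-2) + 2 = 6
∂L/∂y = 2(y - t) = 2(6 - 2) = 8
∂y/∂w = x = -2
∂L/∂w = ∂L/∂y · ∂y/∂w = 8 × -2 = -16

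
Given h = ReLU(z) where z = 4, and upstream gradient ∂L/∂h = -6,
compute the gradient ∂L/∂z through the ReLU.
∂L/∂z = -6

h = ReLU(4) = 4
Since z > 0: ∂h/∂z = 1
∂L/∂z = ∂L/∂h · ∂h/∂z = -6 × 1 = -6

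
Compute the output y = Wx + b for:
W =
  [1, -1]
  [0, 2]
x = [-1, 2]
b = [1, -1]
y = [-2, 3]

Wx = [1×-1 + -1×2, 0×-1 + 2×2]
   = [-3, 4]
y = Wx + b = [-3 + 1, 4 + -1] = [-2, 3]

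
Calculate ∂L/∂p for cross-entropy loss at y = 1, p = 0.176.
∂L/∂p = -5.682

∂L/∂p = -y/p + (1-y)/(1-p) = -1/0.176 + 0 = -5.682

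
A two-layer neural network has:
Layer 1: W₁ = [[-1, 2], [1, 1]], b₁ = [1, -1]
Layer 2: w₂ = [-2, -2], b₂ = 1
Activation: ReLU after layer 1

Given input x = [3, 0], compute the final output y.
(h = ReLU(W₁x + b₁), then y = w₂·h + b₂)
y = -3

Layer 1 pre-activation: z₁ = [-2, 2]
After ReLU: h = [0, 2]
Layer 2 output: y = -2×0 + -2×2 + 1 = -3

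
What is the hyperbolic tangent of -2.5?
-0.9866

tanh(-2.5) = (e^(-2.5) - e^(2.5))/(e^(-2.5) + e^(2.5)) = -0.9866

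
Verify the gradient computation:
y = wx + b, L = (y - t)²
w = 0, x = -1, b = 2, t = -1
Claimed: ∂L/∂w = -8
Incorrect

y = (0)(-1) + 2 = 2
∂L/∂y = 2(y - t) = 2(2 - -1) = 6
∂y/∂w = x = -1
∂L/∂w = 6 × -1 = -6

Claimed value: -8
Incorrect: The correct gradient is -6.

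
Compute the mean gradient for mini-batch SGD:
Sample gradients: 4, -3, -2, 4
Average gradient = 0.75

Average = (1/4)(4 + -3 + -2 + 4) = 3/4 = 0.75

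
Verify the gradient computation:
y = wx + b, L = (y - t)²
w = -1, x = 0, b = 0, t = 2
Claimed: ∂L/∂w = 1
Incorrect

y = (-1)(0) + 0 = 0
∂L/∂y = 2(y - t) = 2(0 - 2) = -4
∂y/∂w = x = 0
∂L/∂w = -4 × 0 = 0

Claimed value: 1
Incorrect: The correct gradient is 0.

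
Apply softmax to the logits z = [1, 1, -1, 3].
p = [0.105, 0.105, 0.0142, 0.7758]

exp(z) = [2.718, 2.718, 0.3679, 20.09]
Sum = 25.89
p = [0.105, 0.105, 0.0142, 0.7758]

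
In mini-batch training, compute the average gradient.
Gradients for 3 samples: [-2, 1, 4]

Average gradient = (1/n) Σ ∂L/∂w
Average gradient = 1

Average = (1/3)(-2 + 1 + 4) = 3/3 = 1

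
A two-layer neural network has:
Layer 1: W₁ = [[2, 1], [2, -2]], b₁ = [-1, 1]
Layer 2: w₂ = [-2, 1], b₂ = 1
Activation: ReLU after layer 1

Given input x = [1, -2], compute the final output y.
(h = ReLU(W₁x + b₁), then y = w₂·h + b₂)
y = 8

Layer 1 pre-activation: z₁ = [-1, 7]
After ReLU: h = [0, 7]
Layer 2 output: y = -2×0 + 1×7 + 1 = 8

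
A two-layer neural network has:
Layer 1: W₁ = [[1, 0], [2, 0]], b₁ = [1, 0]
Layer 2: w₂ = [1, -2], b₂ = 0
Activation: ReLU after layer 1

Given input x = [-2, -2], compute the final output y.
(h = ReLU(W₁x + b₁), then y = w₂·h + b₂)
y = 0

Layer 1 pre-activation: z₁ = [-1, -4]
After ReLU: h = [0, 0]
Layer 2 output: y = 1×0 + -2×0 + 0 = 0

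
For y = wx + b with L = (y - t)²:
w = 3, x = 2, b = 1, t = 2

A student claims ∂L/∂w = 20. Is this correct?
Correct

y = (3)(2) + 1 = 7
∂L/∂y = 2(y - t) = 2(7 - 2) = 10
∂y/∂w = x = 2
∂L/∂w = 10 × 2 = 20

Claimed value: 20
Correct: The correct gradient is 20.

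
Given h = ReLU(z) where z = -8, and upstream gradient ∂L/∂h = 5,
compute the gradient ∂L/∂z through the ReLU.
∂L/∂z = 0

h = ReLU(-8) = 0
Since z < 0: ∂h/∂z = 0
∂L/∂z = ∂L/∂h · ∂h/∂z = 5 × 0 = 0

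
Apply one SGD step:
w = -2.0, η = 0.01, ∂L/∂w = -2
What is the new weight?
w_new = -1.98

w_new = w - η·∂L/∂w = -2.0 - 0.01×(-2) = -2.0 - (-0.02) = -1.98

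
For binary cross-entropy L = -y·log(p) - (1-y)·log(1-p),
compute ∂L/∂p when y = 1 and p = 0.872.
∂L/∂p = -1.147

∂L/∂p = -y/p + (1-y)/(1-p) = -1/0.872 + 0 = -1.147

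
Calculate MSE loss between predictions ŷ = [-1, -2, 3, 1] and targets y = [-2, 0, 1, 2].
MSE = 2.5

MSE = (1/4)((-1--2)² + (-2-0)² + (3-1)² + (1-2)²) = (1/4)(1 + 4 + 4 + 1) = 2.5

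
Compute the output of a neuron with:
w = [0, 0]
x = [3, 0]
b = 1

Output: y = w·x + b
y = 1

y = (0)(3) + (0)(0) + 1 = 1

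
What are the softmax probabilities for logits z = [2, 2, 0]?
p = [0.4683, 0.4683, 0.0634]

exp(z) = [7.389, 7.389, 1]
Sum = 15.78
p = [0.4683, 0.4683, 0.0634]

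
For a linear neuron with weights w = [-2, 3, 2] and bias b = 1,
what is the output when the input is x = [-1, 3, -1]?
y = 10

y = (-2)(-1) + (3)(3) + (2)(-1) + 1 = 10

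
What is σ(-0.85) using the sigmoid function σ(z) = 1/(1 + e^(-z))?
0.2994

sigmoid(-0.85) = 1/(1 + e^(0.85)) = 1/(1 + 2.34) = 0.2994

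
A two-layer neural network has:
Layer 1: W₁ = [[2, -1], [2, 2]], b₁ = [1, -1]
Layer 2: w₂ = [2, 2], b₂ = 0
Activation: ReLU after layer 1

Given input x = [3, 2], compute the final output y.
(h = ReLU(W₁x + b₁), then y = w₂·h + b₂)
y = 28

Layer 1 pre-activation: z₁ = [5, 9]
After ReLU: h = [5, 9]
Layer 2 output: y = 2×5 + 2×9 + 0 = 28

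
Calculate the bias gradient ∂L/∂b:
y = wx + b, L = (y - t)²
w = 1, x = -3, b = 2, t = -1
∂L/∂b = 0

y = wx + b = (1)(-3) + 2 = -1
∂L/∂y = 2(y - t) = 2(-1 - -1) = 0
∂y/∂b = 1
∂L/∂b = ∂L/∂y · ∂y/∂b = 0 × 1 = 0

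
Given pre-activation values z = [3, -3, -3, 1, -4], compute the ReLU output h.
h = [3, 0, 0, 1, 0]

ReLU applied element-wise: max(0,3)=3, max(0,-3)=0, max(0,-3)=0, max(0,1)=1, max(0,-4)=0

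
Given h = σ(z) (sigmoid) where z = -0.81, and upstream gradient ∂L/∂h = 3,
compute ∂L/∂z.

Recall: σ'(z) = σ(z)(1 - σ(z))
∂L/∂z = 0.6393

σ(-0.81) = 0.3079
σ'(-0.81) = σ(-0.81)(1 - σ(-0.81)) = 0.3079 × 0.6921 = 0.2131
∂L/∂z = ∂L/∂h · σ'(z) = 3 × 0.2131 = 0.6393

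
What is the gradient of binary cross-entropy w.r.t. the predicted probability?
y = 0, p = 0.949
∂L/∂p = 19.61

∂L/∂p = -y/p + (1-y)/(1-p) = 0 + 1/0.051 = 19.61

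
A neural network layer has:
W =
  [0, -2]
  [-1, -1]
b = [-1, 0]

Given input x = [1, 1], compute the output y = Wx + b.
y = [-3, -2]

Wx = [0×1 + -2×1, -1×1 + -1×1]
   = [-2, -2]
y = Wx + b = [-2 + -1, -2 + 0] = [-3, -2]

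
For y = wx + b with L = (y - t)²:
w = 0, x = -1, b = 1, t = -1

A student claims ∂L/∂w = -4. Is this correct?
Correct

y = (0)(-1) + 1 = 1
∂L/∂y = 2(y - t) = 2(1 - -1) = 4
∂y/∂w = x = -1
∂L/∂w = 4 × -1 = -4

Claimed value: -4
Correct: The correct gradient is -4.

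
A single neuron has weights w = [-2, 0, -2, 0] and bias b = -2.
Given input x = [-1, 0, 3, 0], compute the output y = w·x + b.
y = -6

y = (-2)(-1) + (0)(0) + (-2)(3) + (0)(0) + -2 = -6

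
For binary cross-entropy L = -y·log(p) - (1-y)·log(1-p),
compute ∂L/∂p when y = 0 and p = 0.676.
∂L/∂p = 3.086

∂L/∂p = -y/p + (1-y)/(1-p) = 0 + 1/0.324 = 3.086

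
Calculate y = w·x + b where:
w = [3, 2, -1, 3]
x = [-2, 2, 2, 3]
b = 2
y = 7

y = (3)(-2) + (2)(2) + (-1)(2) + (3)(3) + 2 = 7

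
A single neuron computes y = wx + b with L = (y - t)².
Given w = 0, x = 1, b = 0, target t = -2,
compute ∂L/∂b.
∂L/∂b = 4

y = wx + b = (0)(1) + 0 = 0
∂L/∂y = 2(y - t) = 2(0 - -2) = 4
∂y/∂b = 1
∂L/∂b = ∂L/∂y · ∂y/∂b = 4 × 1 = 4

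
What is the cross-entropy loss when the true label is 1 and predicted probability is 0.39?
L = 0.9416

L = -1·log(0.39) - 0·log(0.61) = -log(0.39) = 0.9416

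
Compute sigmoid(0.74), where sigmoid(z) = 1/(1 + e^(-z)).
0.677

sigmoid(0.74) = 1/(1 + e^(-0.74)) = 1/(1 + 0.4771) = 0.677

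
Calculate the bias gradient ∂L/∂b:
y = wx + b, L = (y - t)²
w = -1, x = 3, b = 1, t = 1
∂L/∂b = -6

y = wx + b = (-1)(3) + 1 = -2
∂L/∂y = 2(y - t) = 2(-2 - 1) = -6
∂y/∂b = 1
∂L/∂b = ∂L/∂y · ∂y/∂b = -6 × 1 = -6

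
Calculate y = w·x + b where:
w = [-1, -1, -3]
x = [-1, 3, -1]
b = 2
y = 3

y = (-1)(-1) + (-1)(3) + (-3)(-1) + 2 = 3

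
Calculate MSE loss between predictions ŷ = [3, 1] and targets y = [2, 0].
MSE = 1

MSE = (1/2)((3-2)² + (1-0)²) = (1/2)(1 + 1) = 1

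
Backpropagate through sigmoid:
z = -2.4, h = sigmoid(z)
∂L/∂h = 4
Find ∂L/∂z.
∂L/∂z = 0.305

σ(-2.4) = 0.08317
σ'(-2.4) = σ(-2.4)(1 - σ(-2.4)) = 0.08317 × 0.9168 = 0.07625
∂L/∂z = ∂L/∂h · σ'(z) = 4 × 0.07625 = 0.305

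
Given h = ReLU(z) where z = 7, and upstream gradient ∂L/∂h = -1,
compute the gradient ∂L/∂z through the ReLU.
∂L/∂z = -1

h = ReLU(7) = 7
Since z > 0: ∂h/∂z = 1
∂L/∂z = ∂L/∂h · ∂h/∂z = -1 × 1 = -1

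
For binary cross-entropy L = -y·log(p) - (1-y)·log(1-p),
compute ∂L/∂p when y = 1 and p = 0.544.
∂L/∂p = -1.838

∂L/∂p = -y/p + (1-y)/(1-p) = -1/0.544 + 0 = -1.838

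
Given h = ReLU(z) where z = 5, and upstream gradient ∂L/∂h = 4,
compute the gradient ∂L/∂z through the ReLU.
∂L/∂z = 4

h = ReLU(5) = 5
Since z > 0: ∂h/∂z = 1
∂L/∂z = ∂L/∂h · ∂h/∂z = 4 × 1 = 4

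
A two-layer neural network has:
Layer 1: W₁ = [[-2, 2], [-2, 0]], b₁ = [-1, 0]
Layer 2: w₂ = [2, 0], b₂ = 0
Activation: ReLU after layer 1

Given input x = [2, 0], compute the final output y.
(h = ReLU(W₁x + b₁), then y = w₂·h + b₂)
y = 0

Layer 1 pre-activation: z₁ = [-5, -4]
After ReLU: h = [0, 0]
Layer 2 output: y = 2×0 + 0×0 + 0 = 0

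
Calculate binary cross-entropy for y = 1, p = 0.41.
L = 0.8916

L = -1·log(0.41) - 0·log(0.59) = -log(0.41) = 0.8916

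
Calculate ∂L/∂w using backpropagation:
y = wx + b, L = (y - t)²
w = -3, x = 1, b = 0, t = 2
∂L/∂w = -10

y = wx + b = (-3)(1) + 0 = -3
∂L/∂y = 2(y - t) = 2(-3 - 2) = -10
∂y/∂w = x = 1
∂L/∂w = ∂L/∂y · ∂y/∂w = -10 × 1 = -10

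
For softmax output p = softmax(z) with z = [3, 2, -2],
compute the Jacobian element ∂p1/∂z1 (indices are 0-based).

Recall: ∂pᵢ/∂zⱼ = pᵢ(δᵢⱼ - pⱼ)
∂p1/∂z1 = 0.196

p = softmax(z) = [0.7275, 0.2676, 0.004902]
p1 = 0.2676

∂p1/∂z1 = p1(1 - p1) = 0.2676 × (1 - 0.2676) = 0.196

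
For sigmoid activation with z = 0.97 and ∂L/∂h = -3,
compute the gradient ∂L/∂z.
∂L/∂z = -0.598

σ(0.97) = 0.7251
σ'(0.97) = σ(0.97)(1 - σ(0.97)) = 0.7251 × 0.2749 = 0.1993
∂L/∂z = ∂L/∂h · σ'(z) = -3 × 0.1993 = -0.598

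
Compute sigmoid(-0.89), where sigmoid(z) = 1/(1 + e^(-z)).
0.2911

sigmoid(-0.89) = 1/(1 + e^(0.89)) = 1/(1 + 2.435) = 0.2911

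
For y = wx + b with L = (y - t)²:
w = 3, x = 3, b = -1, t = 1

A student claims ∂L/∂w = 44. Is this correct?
Incorrect

y = (3)(3) + -1 = 8
∂L/∂y = 2(y - t) = 2(8 - 1) = 14
∂y/∂w = x = 3
∂L/∂w = 14 × 3 = 42

Claimed value: 44
Incorrect: The correct gradient is 42.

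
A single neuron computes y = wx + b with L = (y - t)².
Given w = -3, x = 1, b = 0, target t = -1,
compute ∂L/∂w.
∂L/∂w = -4

y = wx + b = (-3)(1) + 0 = -3
∂L/∂y = 2(y - t) = 2(-3 - -1) = -4
∂y/∂w = x = 1
∂L/∂w = ∂L/∂y · ∂y/∂w = -4 × 1 = -4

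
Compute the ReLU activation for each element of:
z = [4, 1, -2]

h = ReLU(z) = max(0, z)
h = [4, 1, 0]

ReLU applied element-wise: max(0,4)=4, max(0,1)=1, max(0,-2)=0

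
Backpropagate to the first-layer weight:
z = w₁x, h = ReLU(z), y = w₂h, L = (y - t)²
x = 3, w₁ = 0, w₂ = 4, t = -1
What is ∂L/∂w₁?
∂L/∂w₁ = 0

Forward pass:
z = w₁x = 0×3 = 0
h = ReLU(0) = 0
y = w₂h = 4×0 = 0

Backward pass:
∂L/∂y = 2(y - t) = 2(0 - -1) = 2
∂y/∂h = w₂ = 4
∂h/∂z = 0 (ReLU derivative)
∂z/∂w₁ = x = 3

∂L/∂w₁ = 2 × 4 × 0 × 3 = 0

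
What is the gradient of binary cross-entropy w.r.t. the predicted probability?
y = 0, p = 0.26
∂L/∂p = 1.351

∂L/∂p = -y/p + (1-y)/(1-p) = 0 + 1/0.74 = 1.351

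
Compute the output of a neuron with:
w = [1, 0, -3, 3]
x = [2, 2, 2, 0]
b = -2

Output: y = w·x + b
y = -6

y = (1)(2) + (0)(2) + (-3)(2) + (3)(0) + -2 = -6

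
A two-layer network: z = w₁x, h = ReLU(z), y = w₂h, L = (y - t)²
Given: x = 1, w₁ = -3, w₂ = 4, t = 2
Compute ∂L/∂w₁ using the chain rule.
∂L/∂w₁ = 0

Forward pass:
z = w₁x = -3×1 = -3
h = ReLU(-3) = 0
y = w₂h = 4×0 = 0

Backward pass:
∂L/∂y = 2(y - t) = 2(0 - 2) = -4
∂y/∂h = w₂ = 4
∂h/∂z = 0 (ReLU derivative)
∂z/∂w₁ = x = 1

∂L/∂w₁ = -4 × 4 × 0 × 1 = 0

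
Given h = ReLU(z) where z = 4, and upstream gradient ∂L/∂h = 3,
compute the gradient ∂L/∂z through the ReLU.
∂L/∂z = 3

h = ReLU(4) = 4
Since z > 0: ∂h/∂z = 1
∂L/∂z = ∂L/∂h · ∂h/∂z = 3 × 1 = 3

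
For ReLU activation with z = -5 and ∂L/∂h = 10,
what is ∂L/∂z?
∂L/∂z = 0

h = ReLU(-5) = 0
Since z < 0: ∂h/∂z = 0
∂L/∂z = ∂L/∂h · ∂h/∂z = 10 × 0 = 0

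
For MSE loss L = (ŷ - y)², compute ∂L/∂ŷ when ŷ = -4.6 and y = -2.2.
∂L/∂ŷ = -4.8

∂L/∂ŷ = 2(ŷ - y) = 2(-4.6 - -2.2) = 2(-2.4) = -4.8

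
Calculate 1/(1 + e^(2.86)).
0.05417

sigmoid(-2.86) = 1/(1 + e^(2.86)) = 1/(1 + 17.46) = 0.05417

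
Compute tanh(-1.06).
-0.7857

tanh(-1.06) = (e^(-1.06) - e^(1.06))/(e^(-1.06) + e^(1.06)) = -0.7857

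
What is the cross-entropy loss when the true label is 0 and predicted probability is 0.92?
L = 2.526

L = -0·log(0.92) - 1·log(0.08) = -log(0.08) = 2.526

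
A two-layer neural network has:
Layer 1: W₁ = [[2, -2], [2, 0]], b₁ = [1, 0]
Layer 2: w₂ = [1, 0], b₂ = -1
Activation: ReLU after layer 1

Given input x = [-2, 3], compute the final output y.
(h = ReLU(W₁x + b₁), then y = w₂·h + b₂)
y = -1

Layer 1 pre-activation: z₁ = [-9, -4]
After ReLU: h = [0, 0]
Layer 2 output: y = 1×0 + 0×0 + -1 = -1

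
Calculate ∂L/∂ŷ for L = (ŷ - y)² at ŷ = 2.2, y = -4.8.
∂L/∂ŷ = 14.0

∂L/∂ŷ = 2(ŷ - y) = 2(2.2 - -4.8) = 2(7.0) = 14.0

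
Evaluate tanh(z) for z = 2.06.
0.968

tanh(2.06) = (e^(2.06) - e^(-2.06))/(e^(2.06) + e^(-2.06)) = 0.968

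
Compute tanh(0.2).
0.1974

tanh(0.2) = (e^(0.2) - e^(-0.2))/(e^(0.2) + e^(-0.2)) = 0.1974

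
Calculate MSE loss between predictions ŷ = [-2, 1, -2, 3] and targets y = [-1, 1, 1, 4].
MSE = 2.75

MSE = (1/4)((-2--1)² + (1-1)² + (-2-1)² + (3-4)²) = (1/4)(1 + 0 + 9 + 1) = 2.75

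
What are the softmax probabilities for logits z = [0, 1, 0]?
p = [0.2119, 0.5761, 0.2119]

exp(z) = [1, 2.718, 1]
Sum = 4.718
p = [0.2119, 0.5761, 0.2119]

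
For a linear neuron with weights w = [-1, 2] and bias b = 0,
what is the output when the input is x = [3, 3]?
y = 3

y = (-1)(3) + (2)(3) + 0 = 3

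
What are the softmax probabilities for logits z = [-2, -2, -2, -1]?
p = [0.1749, 0.1749, 0.1749, 0.4754]

exp(z) = [0.1353, 0.1353, 0.1353, 0.3679]
Sum = 0.7739
p = [0.1749, 0.1749, 0.1749, 0.4754]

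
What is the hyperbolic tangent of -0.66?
-0.5784

tanh(-0.66) = (e^(-0.66) - e^(0.66))/(e^(-0.66) + e^(0.66)) = -0.5784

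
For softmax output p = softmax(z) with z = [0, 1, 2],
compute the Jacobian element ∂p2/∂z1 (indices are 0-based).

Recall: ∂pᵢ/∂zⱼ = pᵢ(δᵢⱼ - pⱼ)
∂p2/∂z1 = -0.1628

p = softmax(z) = [0.09003, 0.2447, 0.6652]
p2 = 0.6652, p1 = 0.2447

∂p2/∂z1 = -p2 × p1 = -0.6652 × 0.2447 = -0.1628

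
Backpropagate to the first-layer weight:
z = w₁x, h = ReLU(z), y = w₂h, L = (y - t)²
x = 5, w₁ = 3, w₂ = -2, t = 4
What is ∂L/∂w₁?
∂L/∂w₁ = 680

Forward pass:
z = w₁x = 3×5 = 15
h = ReLU(15) = 15
y = w₂h = -2×15 = -30

Backward pass:
∂L/∂y = 2(y - t) = 2(-30 - 4) = -68
∂y/∂h = w₂ = -2
∂h/∂z = 1 (ReLU derivative)
∂z/∂w₁ = x = 5

∂L/∂w₁ = -68 × -2 × 1 × 5 = 680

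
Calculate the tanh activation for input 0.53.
0.4854

tanh(0.53) = (e^(0.53) - e^(-0.53))/(e^(0.53) + e^(-0.53)) = 0.4854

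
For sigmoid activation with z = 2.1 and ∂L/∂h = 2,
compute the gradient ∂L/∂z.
∂L/∂z = 0.1944

σ(2.1) = 0.8909
σ'(2.1) = σ(2.1)(1 - σ(2.1)) = 0.8909 × 0.1091 = 0.09719
∂L/∂z = ∂L/∂h · σ'(z) = 2 × 0.09719 = 0.1944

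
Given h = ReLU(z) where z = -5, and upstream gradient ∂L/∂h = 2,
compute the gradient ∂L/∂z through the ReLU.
∂L/∂z = 0

h = ReLU(-5) = 0
Since z < 0: ∂h/∂z = 0
∂L/∂z = ∂L/∂h · ∂h/∂z = 2 × 0 = 0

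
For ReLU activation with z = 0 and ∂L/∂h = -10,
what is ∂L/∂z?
∂L/∂z = 0

h = ReLU(0) = 0
At z = 0: ∂h/∂z = 0 (by convention)
∂L/∂z = ∂L/∂h · ∂h/∂z = -10 × 0 = 0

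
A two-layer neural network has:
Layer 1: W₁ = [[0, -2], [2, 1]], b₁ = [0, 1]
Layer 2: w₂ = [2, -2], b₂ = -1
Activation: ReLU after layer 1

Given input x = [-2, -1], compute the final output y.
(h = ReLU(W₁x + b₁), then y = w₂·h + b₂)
y = 3

Layer 1 pre-activation: z₁ = [2, -4]
After ReLU: h = [2, 0]
Layer 2 output: y = 2×2 + -2×0 + -1 = 3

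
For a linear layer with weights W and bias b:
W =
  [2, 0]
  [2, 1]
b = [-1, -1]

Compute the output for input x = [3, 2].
y = [5, 7]

Wx = [2×3 + 0×2, 2×3 + 1×2]
   = [6, 8]
y = Wx + b = [6 + -1, 8 + -1] = [5, 7]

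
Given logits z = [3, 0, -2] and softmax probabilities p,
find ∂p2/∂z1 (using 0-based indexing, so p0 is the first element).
∂p2/∂z1 = -0.0003005

p = softmax(z) = [0.9465, 0.04712, 0.006377]
p2 = 0.006377, p1 = 0.04712

∂p2/∂z1 = -p2 × p1 = -0.006377 × 0.04712 = -0.0003005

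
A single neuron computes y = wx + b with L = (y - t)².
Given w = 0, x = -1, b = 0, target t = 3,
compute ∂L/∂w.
∂L/∂w = 6

y = wx + b = (0)(-1) + 0 = 0
∂L/∂y = 2(y - t) = 2(0 - 3) = -6
∂y/∂w = x = -1
∂L/∂w = ∂L/∂y · ∂y/∂w = -6 × -1 = 6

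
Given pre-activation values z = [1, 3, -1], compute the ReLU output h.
h = [1, 3, 0]

ReLU applied element-wise: max(0,1)=1, max(0,3)=3, max(0,-1)=0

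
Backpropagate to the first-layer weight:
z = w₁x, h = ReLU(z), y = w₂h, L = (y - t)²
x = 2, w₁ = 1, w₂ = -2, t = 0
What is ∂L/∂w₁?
∂L/∂w₁ = 32

Forward pass:
z = w₁x = 1×2 = 2
h = ReLU(2) = 2
y = w₂h = -2×2 = -4

Backward pass:
∂L/∂y = 2(y - t) = 2(-4 - 0) = -8
∂y/∂h = w₂ = -2
∂h/∂z = 1 (ReLU derivative)
∂z/∂w₁ = x = 2

∂L/∂w₁ = -8 × -2 × 1 × 2 = 32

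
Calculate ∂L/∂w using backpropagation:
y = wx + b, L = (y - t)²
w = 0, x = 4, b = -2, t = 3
∂L/∂w = -40

y = wx + b = (0)(4) + -2 = -2
∂L/∂y = 2(y - t) = 2(-2 - 3) = -10
∂y/∂w = x = 4
∂L/∂w = ∂L/∂y · ∂y/∂w = -10 × 4 = -40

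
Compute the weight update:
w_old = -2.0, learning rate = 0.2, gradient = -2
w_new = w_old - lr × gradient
w_new = -1.6

w_new = w - η·∂L/∂w = -2.0 - 0.2×(-2) = -2.0 - (-0.4) = -1.6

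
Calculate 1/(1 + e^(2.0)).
0.1192

sigmoid(-2.0) = 1/(1 + e^(2.0)) = 1/(1 + 7.389) = 0.1192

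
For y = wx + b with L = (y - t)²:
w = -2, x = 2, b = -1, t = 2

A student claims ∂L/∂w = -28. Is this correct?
Correct

y = (-2)(2) + -1 = -5
∂L/∂y = 2(y - t) = 2(-5 - 2) = -14
∂y/∂w = x = 2
∂L/∂w = -14 × 2 = -28

Claimed value: -28
Correct: The correct gradient is -28.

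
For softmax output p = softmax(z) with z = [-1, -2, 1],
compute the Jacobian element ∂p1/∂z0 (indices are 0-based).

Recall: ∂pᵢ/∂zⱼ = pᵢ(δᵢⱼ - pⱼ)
∂p1/∂z0 = -0.004797

p = softmax(z) = [0.1142, 0.04201, 0.8438]
p1 = 0.04201, p0 = 0.1142

∂p1/∂z0 = -p1 × p0 = -0.04201 × 0.1142 = -0.004797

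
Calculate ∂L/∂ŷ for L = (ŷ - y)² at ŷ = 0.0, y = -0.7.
∂L/∂ŷ = 1.4

∂L/∂ŷ = 2(ŷ - y) = 2(0.0 - -0.7) = 2(0.7) = 1.4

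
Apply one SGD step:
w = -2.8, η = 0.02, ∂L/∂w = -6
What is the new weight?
w_new = -2.68

w_new = w - η·∂L/∂w = -2.8 - 0.02×(-6) = -2.8 - (-0.12) = -2.68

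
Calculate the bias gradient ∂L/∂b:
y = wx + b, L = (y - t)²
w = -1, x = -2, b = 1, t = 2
∂L/∂b = 2

y = wx + b = (-1)(-2) + 1 = 3
∂L/∂y = 2(y - t) = 2(3 - 2) = 2
∂y/∂b = 1
∂L/∂b = ∂L/∂y · ∂y/∂b = 2 × 1 = 2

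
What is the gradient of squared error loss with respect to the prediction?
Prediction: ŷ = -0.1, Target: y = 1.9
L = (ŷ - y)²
∂L/∂ŷ = -4.0

∂L/∂ŷ = 2(ŷ - y) = 2(-0.1 - 1.9) = 2(-2.0) = -4.0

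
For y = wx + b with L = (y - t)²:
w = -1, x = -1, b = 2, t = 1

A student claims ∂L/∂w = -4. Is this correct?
Correct

y = (-1)(-1) + 2 = 3
∂L/∂y = 2(y - t) = 2(3 - 1) = 4
∂y/∂w = x = -1
∂L/∂w = 4 × -1 = -4

Claimed value: -4
Correct: The correct gradient is -4.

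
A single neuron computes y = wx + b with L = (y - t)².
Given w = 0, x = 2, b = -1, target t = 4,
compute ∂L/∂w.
∂L/∂w = -20

y = wx + b = (0)(2) + -1 = -1
∂L/∂y = 2(y - t) = 2(-1 - 4) = -10
∂y/∂w = x = 2
∂L/∂w = ∂L/∂y · ∂y/∂w = -10 × 2 = -20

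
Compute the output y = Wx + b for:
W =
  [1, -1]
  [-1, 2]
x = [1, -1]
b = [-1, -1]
y = [1, -4]

Wx = [1×1 + -1×-1, -1×1 + 2×-1]
   = [2, -3]
y = Wx + b = [2 + -1, -3 + -1] = [1, -4]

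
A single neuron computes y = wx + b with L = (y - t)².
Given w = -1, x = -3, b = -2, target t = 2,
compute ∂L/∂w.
∂L/∂w = 6

y = wx + b = (-1)(-3) + -2 = 1
∂L/∂y = 2(y - t) = 2(1 - 2) = -2
∂y/∂w = x = -3
∂L/∂w = ∂L/∂y · ∂y/∂w = -2 × -3 = 6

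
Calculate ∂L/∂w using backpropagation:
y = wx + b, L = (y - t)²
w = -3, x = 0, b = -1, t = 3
∂L/∂w = 0

y = wx + b = (-3)(0) + -1 = -1
∂L/∂y = 2(y - t) = 2(-1 - 3) = -8
∂y/∂w = x = 0
∂L/∂w = ∂L/∂y · ∂y/∂w = -8 × 0 = 0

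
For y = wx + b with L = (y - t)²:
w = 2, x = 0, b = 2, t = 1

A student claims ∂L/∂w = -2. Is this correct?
Incorrect

y = (2)(0) + 2 = 2
∂L/∂y = 2(y - t) = 2(2 - 1) = 2
∂y/∂w = x = 0
∂L/∂w = 2 × 0 = 0

Claimed value: -2
Incorrect: The correct gradient is 0.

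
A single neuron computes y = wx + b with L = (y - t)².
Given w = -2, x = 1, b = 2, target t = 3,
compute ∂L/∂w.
∂L/∂w = -6

y = wx + b = (-2)(1) + 2 = 0
∂L/∂y = 2(y - t) = 2(0 - 3) = -6
∂y/∂w = x = 1
∂L/∂w = ∂L/∂y · ∂y/∂w = -6 × 1 = -6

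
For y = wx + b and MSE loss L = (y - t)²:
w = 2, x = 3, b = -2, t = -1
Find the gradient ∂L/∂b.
∂L/∂b = 10

y = wx + b = (2)(3) + -2 = 4
∂L/∂y = 2(y - t) = 2(4 - -1) = 10
∂y/∂b = 1
∂L/∂b = ∂L/∂y · ∂y/∂b = 10 × 1 = 10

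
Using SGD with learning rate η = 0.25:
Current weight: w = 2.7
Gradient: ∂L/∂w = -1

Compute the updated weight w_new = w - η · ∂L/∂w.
w_new = 2.95

w_new = w - η·∂L/∂w = 2.7 - 0.25×(-1) = 2.7 - (-0.25) = 2.95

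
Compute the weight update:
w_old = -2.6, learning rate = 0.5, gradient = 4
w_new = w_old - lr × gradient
w_new = -4.6

w_new = w - η·∂L/∂w = -2.6 - 0.5×(4) = -2.6 - (2) = -4.6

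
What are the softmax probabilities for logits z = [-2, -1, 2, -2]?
p = [0.0169, 0.0458, 0.9205, 0.0169]

exp(z) = [0.1353, 0.3679, 7.389, 0.1353]
Sum = 8.028
p = [0.0169, 0.0458, 0.9205, 0.0169]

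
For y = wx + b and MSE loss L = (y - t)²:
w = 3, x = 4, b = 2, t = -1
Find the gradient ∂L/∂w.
∂L/∂w = 120

y = wx + b = (3)(4) + 2 = 14
∂L/∂y = 2(y - t) = 2(14 - -1) = 30
∂y/∂w = x = 4
∂L/∂w = ∂L/∂y · ∂y/∂w = 30 × 4 = 120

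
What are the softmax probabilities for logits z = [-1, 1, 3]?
p = [0.0159, 0.1173, 0.8668]

exp(z) = [0.3679, 2.718, 20.09]
Sum = 23.17
p = [0.0159, 0.1173, 0.8668]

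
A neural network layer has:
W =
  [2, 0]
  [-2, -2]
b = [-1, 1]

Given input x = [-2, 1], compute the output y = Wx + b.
y = [-5, 3]

Wx = [2×-2 + 0×1, -2×-2 + -2×1]
   = [-4, 2]
y = Wx + b = [-4 + -1, 2 + 1] = [-5, 3]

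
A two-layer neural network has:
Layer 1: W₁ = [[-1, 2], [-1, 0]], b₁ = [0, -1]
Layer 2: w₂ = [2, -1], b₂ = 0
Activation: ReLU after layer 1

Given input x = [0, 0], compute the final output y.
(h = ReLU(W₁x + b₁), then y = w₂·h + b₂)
y = 0

Layer 1 pre-activation: z₁ = [0, -1]
After ReLU: h = [0, 0]
Layer 2 output: y = 2×0 + -1×0 + 0 = 0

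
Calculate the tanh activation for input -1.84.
-0.9508

tanh(-1.84) = (e^(-1.84) - e^(1.84))/(e^(-1.84) + e^(1.84)) = -0.9508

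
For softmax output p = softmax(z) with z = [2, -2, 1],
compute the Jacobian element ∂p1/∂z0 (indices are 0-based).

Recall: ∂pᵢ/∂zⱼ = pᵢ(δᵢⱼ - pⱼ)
∂p1/∂z0 = -0.009532

p = softmax(z) = [0.7214, 0.01321, 0.2654]
p1 = 0.01321, p0 = 0.7214

∂p1/∂z0 = -p1 × p0 = -0.01321 × 0.7214 = -0.009532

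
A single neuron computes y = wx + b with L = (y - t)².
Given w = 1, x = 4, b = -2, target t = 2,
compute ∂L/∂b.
∂L/∂b = 0

y = wx + b = (1)(4) + -2 = 2
∂L/∂y = 2(y - t) = 2(2 - 2) = 0
∂y/∂b = 1
∂L/∂b = ∂L/∂y · ∂y/∂b = 0 × 1 = 0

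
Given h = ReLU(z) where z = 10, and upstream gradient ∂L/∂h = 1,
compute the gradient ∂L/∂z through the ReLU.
∂L/∂z = 1

h = ReLU(10) = 10
Since z > 0: ∂h/∂z = 1
∂L/∂z = ∂L/∂h · ∂h/∂z = 1 × 1 = 1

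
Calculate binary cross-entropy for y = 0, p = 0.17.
L = 0.1863

L = -0·log(0.17) - 1·log(0.83) = -log(0.83) = 0.1863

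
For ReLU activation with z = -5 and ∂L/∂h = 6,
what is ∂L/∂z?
∂L/∂z = 0

h = ReLU(-5) = 0
Since z < 0: ∂h/∂z = 0
∂L/∂z = ∂L/∂h · ∂h/∂z = 6 × 0 = 0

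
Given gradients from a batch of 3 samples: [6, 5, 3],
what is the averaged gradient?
Average gradient = 4.667

Average = (1/3)(6 + 5 + 3) = 14/3 = 4.667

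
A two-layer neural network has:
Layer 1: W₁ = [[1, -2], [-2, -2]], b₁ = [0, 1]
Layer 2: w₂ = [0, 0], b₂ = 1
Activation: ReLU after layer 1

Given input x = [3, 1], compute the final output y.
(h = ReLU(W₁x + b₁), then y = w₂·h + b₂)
y = 1

Layer 1 pre-activation: z₁ = [1, -7]
After ReLU: h = [1, 0]
Layer 2 output: y = 0×1 + 0×0 + 1 = 1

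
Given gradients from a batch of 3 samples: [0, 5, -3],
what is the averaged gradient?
Average gradient = 0.6667

Average = (1/3)(0 + 5 + -3) = 2/3 = 0.6667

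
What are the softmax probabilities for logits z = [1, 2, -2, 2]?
p = [0.1542, 0.4191, 0.0077, 0.4191]

exp(z) = [2.718, 7.389, 0.1353, 7.389]
Sum = 17.63
p = [0.1542, 0.4191, 0.0077, 0.4191]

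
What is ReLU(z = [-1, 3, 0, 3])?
h = [0, 3, 0, 3]

ReLU applied element-wise: max(0,-1)=0, max(0,3)=3, max(0,0)=0, max(0,3)=3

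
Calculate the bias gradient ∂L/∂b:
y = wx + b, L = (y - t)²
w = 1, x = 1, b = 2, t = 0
∂L/∂b = 6

y = wx + b = (1)(1) + 2 = 3
∂L/∂y = 2(y - t) = 2(3 - 0) = 6
∂y/∂b = 1
∂L/∂b = ∂L/∂y · ∂y/∂b = 6 × 1 = 6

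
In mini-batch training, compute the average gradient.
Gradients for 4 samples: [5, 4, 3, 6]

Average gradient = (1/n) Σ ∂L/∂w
Average gradient = 4.5

Average = (1/4)(5 + 4 + 3 + 6) = 18/4 = 4.5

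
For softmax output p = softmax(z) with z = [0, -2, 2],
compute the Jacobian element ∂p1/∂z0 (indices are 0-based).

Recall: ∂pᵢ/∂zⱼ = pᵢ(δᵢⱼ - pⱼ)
∂p1/∂z0 = -0.001862

p = softmax(z) = [0.1173, 0.01588, 0.8668]
p1 = 0.01588, p0 = 0.1173

∂p1/∂z0 = -p1 × p0 = -0.01588 × 0.1173 = -0.001862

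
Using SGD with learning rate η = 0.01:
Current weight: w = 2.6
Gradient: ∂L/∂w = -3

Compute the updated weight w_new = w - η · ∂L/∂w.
w_new = 2.63

w_new = w - η·∂L/∂w = 2.6 - 0.01×(-3) = 2.6 - (-0.03) = 2.63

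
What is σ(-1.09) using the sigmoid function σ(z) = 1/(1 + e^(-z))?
0.2516

sigmoid(-1.09) = 1/(1 + e^(1.09)) = 1/(1 + 2.974) = 0.2516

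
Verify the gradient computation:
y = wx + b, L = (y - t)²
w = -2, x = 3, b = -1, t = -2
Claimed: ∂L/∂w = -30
Correct

y = (-2)(3) + -1 = -7
∂L/∂y = 2(y - t) = 2(-7 - -2) = -10
∂y/∂w = x = 3
∂L/∂w = -10 × 3 = -30

Claimed value: -30
Correct: The correct gradient is -30.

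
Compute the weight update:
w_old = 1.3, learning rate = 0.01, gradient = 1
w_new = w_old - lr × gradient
w_new = 1.29

w_new = w - η·∂L/∂w = 1.3 - 0.01×(1) = 1.3 - (0.01) = 1.29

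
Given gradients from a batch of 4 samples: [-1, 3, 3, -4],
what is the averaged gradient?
Average gradient = 0.25

Average = (1/4)(-1 + 3 + 3 + -4) = 1/4 = 0.25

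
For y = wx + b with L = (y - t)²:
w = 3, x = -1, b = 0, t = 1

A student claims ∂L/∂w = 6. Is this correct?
Incorrect

y = (3)(-1) + 0 = -3
∂L/∂y = 2(y - t) = 2(-3 - 1) = -8
∂y/∂w = x = -1
∂L/∂w = -8 × -1 = 8

Claimed value: 6
Incorrect: The correct gradient is 8.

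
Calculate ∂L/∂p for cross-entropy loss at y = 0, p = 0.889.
∂L/∂p = 9.009

∂L/∂p = -y/p + (1-y)/(1-p) = 0 + 1/0.111 = 9.009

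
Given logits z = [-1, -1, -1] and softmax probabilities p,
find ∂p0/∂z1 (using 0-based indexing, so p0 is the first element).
∂p0/∂z1 = -0.1111

p = softmax(z) = [0.3333, 0.3333, 0.3333]
p0 = 0.3333, p1 = 0.3333

∂p0/∂z1 = -p0 × p1 = -0.3333 × 0.3333 = -0.1111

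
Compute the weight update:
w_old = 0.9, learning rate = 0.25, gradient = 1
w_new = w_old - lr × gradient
w_new = 0.65

w_new = w - η·∂L/∂w = 0.9 - 0.25×(1) = 0.9 - (0.25) = 0.65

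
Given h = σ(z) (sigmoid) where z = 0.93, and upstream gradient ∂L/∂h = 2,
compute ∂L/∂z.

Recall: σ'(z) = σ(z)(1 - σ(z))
∂L/∂z = 0.4058

σ(0.93) = 0.7171
σ'(0.93) = σ(0.93)(1 - σ(0.93)) = 0.7171 × 0.2829 = 0.2029
∂L/∂z = ∂L/∂h · σ'(z) = 2 × 0.2029 = 0.4058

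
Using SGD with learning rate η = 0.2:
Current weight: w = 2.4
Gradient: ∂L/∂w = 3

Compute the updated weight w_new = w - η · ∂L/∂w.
w_new = 1.8

w_new = w - η·∂L/∂w = 2.4 - 0.2×(3) = 2.4 - (0.6) = 1.8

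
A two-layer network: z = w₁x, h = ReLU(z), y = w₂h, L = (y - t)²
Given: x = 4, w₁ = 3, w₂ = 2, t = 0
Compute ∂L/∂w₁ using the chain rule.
∂L/∂w₁ = 384

Forward pass:
z = w₁x = 3×4 = 12
h = ReLU(12) = 12
y = w₂h = 2×12 = 24

Backward pass:
∂L/∂y = 2(y - t) = 2(24 - 0) = 48
∂y/∂h = w₂ = 2
∂h/∂z = 1 (ReLU derivative)
∂z/∂w₁ = x = 4

∂L/∂w₁ = 48 × 2 × 1 × 4 = 384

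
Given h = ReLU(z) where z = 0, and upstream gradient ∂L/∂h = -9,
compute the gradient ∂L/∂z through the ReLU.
∂L/∂z = 0

h = ReLU(0) = 0
At z = 0: ∂h/∂z = 0 (by convention)
∂L/∂z = ∂L/∂h · ∂h/∂z = -9 × 0 = 0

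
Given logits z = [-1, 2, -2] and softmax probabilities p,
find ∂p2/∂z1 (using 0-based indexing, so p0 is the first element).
∂p2/∂z1 = -0.01605

p = softmax(z) = [0.04661, 0.9362, 0.01715]
p2 = 0.01715, p1 = 0.9362

∂p2/∂z1 = -p2 × p1 = -0.01715 × 0.9362 = -0.01605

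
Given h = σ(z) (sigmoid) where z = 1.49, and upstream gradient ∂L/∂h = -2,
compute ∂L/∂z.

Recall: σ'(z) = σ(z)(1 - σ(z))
∂L/∂z = -0.3002

σ(1.49) = 0.8161
σ'(1.49) = σ(1.49)(1 - σ(1.49)) = 0.8161 × 0.1839 = 0.1501
∂L/∂z = ∂L/∂h · σ'(z) = -2 × 0.1501 = -0.3002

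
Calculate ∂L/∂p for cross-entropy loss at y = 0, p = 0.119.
∂L/∂p = 1.135

∂L/∂p = -y/p + (1-y)/(1-p) = 0 + 1/0.881 = 1.135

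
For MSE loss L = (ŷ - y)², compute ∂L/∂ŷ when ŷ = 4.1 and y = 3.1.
∂L/∂ŷ = 2.0

∂L/∂ŷ = 2(ŷ - y) = 2(4.1 - 3.1) = 2(1.0) = 2.0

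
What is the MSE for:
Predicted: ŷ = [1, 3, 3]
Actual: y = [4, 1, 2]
MSE = 4.667

MSE = (1/3)((1-4)² + (3-1)² + (3-2)²) = (1/3)(9 + 4 + 1) = 4.667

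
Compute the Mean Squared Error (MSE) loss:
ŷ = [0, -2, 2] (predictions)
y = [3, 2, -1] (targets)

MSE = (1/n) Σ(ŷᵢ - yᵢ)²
MSE = 11.33

MSE = (1/3)((0-3)² + (-2-2)² + (2--1)²) = (1/3)(9 + 16 + 9) = 11.33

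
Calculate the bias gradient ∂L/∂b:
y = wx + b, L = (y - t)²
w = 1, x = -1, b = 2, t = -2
∂L/∂b = 6

y = wx + b = (1)(-1) + 2 = 1
∂L/∂y = 2(y - t) = 2(1 - -2) = 6
∂y/∂b = 1
∂L/∂b = ∂L/∂y · ∂y/∂b = 6 × 1 = 6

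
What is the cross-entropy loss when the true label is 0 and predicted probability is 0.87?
L = 2.04

L = -0·log(0.87) - 1·log(0.13) = -log(0.13) = 2.04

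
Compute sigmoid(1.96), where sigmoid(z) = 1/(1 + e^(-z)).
0.8765

sigmoid(1.96) = 1/(1 + e^(-1.96)) = 1/(1 + 0.1409) = 0.8765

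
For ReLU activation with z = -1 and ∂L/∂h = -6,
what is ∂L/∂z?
∂L/∂z = 0

h = ReLU(-1) = 0
Since z < 0: ∂h/∂z = 0
∂L/∂z = ∂L/∂h · ∂h/∂z = -6 × 0 = 0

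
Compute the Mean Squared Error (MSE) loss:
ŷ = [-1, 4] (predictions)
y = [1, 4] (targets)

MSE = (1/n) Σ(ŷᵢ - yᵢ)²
MSE = 2

MSE = (1/2)((-1-1)² + (4-4)²) = (1/2)(4 + 0) = 2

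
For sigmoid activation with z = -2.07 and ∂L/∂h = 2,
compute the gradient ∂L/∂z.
∂L/∂z = 0.199

σ(-2.07) = 0.112
σ'(-2.07) = σ(-2.07)(1 - σ(-2.07)) = 0.112 × 0.888 = 0.09949
∂L/∂z = ∂L/∂h · σ'(z) = 2 × 0.09949 = 0.199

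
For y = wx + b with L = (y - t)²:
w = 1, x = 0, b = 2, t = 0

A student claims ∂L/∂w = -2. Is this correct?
Incorrect

y = (1)(0) + 2 = 2
∂L/∂y = 2(y - t) = 2(2 - 0) = 4
∂y/∂w = x = 0
∂L/∂w = 4 × 0 = 0

Claimed value: -2
Incorrect: The correct gradient is 0.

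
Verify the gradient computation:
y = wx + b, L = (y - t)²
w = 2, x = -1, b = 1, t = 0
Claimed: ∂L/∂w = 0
Incorrect

y = (2)(-1) + 1 = -1
∂L/∂y = 2(y - t) = 2(-1 - 0) = -2
∂y/∂w = x = -1
∂L/∂w = -2 × -1 = 2

Claimed value: 0
Incorrect: The correct gradient is 2.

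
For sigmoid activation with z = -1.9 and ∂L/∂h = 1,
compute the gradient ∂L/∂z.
∂L/∂z = 0.1132

σ(-1.9) = 0.1301
σ'(-1.9) = σ(-1.9)(1 - σ(-1.9)) = 0.1301 × 0.8699 = 0.1132
∂L/∂z = ∂L/∂h · σ'(z) = 1 × 0.1132 = 0.1132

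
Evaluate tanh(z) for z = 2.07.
0.9687

tanh(2.07) = (e^(2.07) - e^(-2.07))/(e^(2.07) + e^(-2.07)) = 0.9687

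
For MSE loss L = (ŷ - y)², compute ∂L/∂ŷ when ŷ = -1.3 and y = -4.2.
∂L/∂ŷ = 5.8

∂L/∂ŷ = 2(ŷ - y) = 2(-1.3 - -4.2) = 2(2.9) = 5.8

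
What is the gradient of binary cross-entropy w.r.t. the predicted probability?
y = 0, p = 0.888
∂L/∂p = 8.929

∂L/∂p = -y/p + (1-y)/(1-p) = 0 + 1/0.112 = 8.929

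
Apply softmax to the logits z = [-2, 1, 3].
p = [0.0059, 0.1185, 0.8756]

exp(z) = [0.1353, 2.718, 20.09]
Sum = 22.94
p = [0.0059, 0.1185, 0.8756]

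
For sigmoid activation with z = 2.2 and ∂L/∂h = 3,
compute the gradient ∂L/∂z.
∂L/∂z = 0.2694

σ(2.2) = 0.9002
σ'(2.2) = σ(2.2)(1 - σ(2.2)) = 0.9002 × 0.09975 = 0.0898
∂L/∂z = ∂L/∂h · σ'(z) = 3 × 0.0898 = 0.2694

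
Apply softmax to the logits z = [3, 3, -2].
p = [0.4983, 0.4983, 0.0034]

exp(z) = [20.09, 20.09, 0.1353]
Sum = 40.31
p = [0.4983, 0.4983, 0.0034]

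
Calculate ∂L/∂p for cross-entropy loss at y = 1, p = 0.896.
∂L/∂p = -1.116

∂L/∂p = -y/p + (1-y)/(1-p) = -1/0.896 + 0 = -1.116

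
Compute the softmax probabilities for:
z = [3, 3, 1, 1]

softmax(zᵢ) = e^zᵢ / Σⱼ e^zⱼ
p = [0.4404, 0.4404, 0.0596, 0.0596]

exp(z) = [20.09, 20.09, 2.718, 2.718]
Sum = 45.61
p = [0.4404, 0.4404, 0.0596, 0.0596]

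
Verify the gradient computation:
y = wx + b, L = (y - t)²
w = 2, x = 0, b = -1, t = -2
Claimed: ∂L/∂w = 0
Correct

y = (2)(0) + -1 = -1
∂L/∂y = 2(y - t) = 2(-1 - -2) = 2
∂y/∂w = x = 0
∂L/∂w = 2 × 0 = 0

Claimed value: 0
Correct: The correct gradient is 0.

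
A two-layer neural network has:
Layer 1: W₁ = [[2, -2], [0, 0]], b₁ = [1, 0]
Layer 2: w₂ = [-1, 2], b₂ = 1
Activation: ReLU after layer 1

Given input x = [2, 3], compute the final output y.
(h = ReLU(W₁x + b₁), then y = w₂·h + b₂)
y = 1

Layer 1 pre-activation: z₁ = [-1, 0]
After ReLU: h = [0, 0]
Layer 2 output: y = -1×0 + 2×0 + 1 = 1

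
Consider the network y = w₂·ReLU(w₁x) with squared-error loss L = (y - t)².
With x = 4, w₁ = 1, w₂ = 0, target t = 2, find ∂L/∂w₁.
∂L/∂w₁ = 0

Forward pass:
z = w₁x = 1×4 = 4
h = ReLU(4) = 4
y = w₂h = 0×4 = 0

Backward pass:
∂L/∂y = 2(y - t) = 2(0 - 2) = -4
∂y/∂h = w₂ = 0
∂h/∂z = 1 (ReLU derivative)
∂z/∂w₁ = x = 4

∂L/∂w₁ = -4 × 0 × 1 × 4 = 0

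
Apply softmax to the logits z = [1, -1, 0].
p = [0.6652, 0.09, 0.2447]

exp(z) = [2.718, 0.3679, 1]
Sum = 4.086
p = [0.6652, 0.09, 0.2447]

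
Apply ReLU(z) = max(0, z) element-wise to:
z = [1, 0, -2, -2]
h = [1, 0, 0, 0]

ReLU applied element-wise: max(0,1)=1, max(0,0)=0, max(0,-2)=0, max(0,-2)=0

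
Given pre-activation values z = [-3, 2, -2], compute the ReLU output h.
h = [0, 2, 0]

ReLU applied element-wise: max(0,-3)=0, max(0,2)=2, max(0,-2)=0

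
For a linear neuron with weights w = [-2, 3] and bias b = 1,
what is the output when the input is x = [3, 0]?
y = -5

y = (-2)(3) + (3)(0) + 1 = -5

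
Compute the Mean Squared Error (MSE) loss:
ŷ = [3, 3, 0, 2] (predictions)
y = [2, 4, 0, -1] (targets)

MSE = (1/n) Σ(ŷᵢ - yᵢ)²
MSE = 2.75

MSE = (1/4)((3-2)² + (3-4)² + (0-0)² + (2--1)²) = (1/4)(1 + 1 + 0 + 9) = 2.75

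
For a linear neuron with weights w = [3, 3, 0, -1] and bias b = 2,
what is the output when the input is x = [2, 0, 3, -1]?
y = 9

y = (3)(2) + (3)(0) + (0)(3) + (-1)(-1) + 2 = 9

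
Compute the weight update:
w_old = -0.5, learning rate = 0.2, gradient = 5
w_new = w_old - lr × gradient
w_new = -1.5

w_new = w - η·∂L/∂w = -0.5 - 0.2×(5) = -0.5 - (1) = -1.5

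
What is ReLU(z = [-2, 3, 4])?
h = [0, 3, 4]

ReLU applied element-wise: max(0,-2)=0, max(0,3)=3, max(0,4)=4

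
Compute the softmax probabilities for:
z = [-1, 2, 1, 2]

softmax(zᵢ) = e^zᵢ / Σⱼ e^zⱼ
p = [0.0206, 0.4136, 0.1522, 0.4136]

exp(z) = [0.3679, 7.389, 2.718, 7.389]
Sum = 17.86
p = [0.0206, 0.4136, 0.1522, 0.4136]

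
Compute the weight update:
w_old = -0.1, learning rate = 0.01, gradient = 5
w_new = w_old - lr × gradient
w_new = -0.15

w_new = w - η·∂L/∂w = -0.1 - 0.01×(5) = -0.1 - (0.05) = -0.15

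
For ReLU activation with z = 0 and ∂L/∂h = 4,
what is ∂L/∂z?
∂L/∂z = 0

h = ReLU(0) = 0
At z = 0: ∂h/∂z = 0 (by convention)
∂L/∂z = ∂L/∂h · ∂h/∂z = 4 × 0 = 0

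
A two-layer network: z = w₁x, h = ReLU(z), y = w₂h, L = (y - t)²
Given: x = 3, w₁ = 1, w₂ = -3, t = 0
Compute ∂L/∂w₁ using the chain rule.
∂L/∂w₁ = 162

Forward pass:
z = w₁x = 1×3 = 3
h = ReLU(3) = 3
y = w₂h = -3×3 = -9

Backward pass:
∂L/∂y = 2(y - t) = 2(-9 - 0) = -18
∂y/∂h = w₂ = -3
∂h/∂z = 1 (ReLU derivative)
∂z/∂w₁ = x = 3

∂L/∂w₁ = -18 × -3 × 1 × 3 = 162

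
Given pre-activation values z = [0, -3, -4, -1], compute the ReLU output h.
h = [0, 0, 0, 0]

ReLU applied element-wise: max(0,0)=0, max(0,-3)=0, max(0,-4)=0, max(0,-1)=0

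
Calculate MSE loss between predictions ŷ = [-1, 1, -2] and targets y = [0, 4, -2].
MSE = 3.333

MSE = (1/3)((-1-0)² + (1-4)² + (-2--2)²) = (1/3)(1 + 9 + 0) = 3.333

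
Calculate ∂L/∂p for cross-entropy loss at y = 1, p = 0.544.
∂L/∂p = -1.838

∂L/∂p = -y/p + (1-y)/(1-p) = -1/0.544 + 0 = -1.838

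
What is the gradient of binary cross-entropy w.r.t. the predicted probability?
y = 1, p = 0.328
∂L/∂p = -3.049

∂L/∂p = -y/p + (1-y)/(1-p) = -1/0.328 + 0 = -3.049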